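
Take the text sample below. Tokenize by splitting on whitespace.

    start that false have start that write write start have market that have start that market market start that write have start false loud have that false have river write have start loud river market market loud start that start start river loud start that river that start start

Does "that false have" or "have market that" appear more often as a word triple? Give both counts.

"that false have": 2 occurrences
"have market that": 1 occurrence

"that false have" (2 vs 1)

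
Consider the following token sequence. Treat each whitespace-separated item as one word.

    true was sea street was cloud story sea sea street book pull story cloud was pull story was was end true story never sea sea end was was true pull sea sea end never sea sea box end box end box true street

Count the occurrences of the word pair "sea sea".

Scanning the 42 overlapping bigram windows for "sea sea":
  position 8–9: sea sea
  position 24–25: sea sea
  position 31–32: sea sea
  position 35–36: sea sea

4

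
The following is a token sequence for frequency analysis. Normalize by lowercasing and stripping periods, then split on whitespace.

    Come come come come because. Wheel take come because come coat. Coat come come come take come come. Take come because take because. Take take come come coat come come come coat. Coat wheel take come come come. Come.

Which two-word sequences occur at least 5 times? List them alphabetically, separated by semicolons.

Bigram counts meeting the condition (at least 5 times):
  come come: 12
  take come: 5

come come; take come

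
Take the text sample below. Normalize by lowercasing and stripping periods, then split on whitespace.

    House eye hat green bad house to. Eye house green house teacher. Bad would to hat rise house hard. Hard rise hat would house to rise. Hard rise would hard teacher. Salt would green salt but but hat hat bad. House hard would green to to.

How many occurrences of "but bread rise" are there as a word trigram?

Scanning the 44 overlapping trigram windows for "but bread rise":
  (none found)

0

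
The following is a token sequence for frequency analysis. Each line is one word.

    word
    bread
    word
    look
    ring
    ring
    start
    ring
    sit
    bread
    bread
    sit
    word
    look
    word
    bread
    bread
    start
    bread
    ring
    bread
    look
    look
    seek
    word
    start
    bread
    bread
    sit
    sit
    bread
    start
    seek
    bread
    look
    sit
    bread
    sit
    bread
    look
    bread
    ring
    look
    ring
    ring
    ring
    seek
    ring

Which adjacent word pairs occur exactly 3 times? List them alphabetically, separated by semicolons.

Bigram counts meeting the condition (exactly 3 times):
  bread bread: 3
  bread look: 3
  bread sit: 3
  ring ring: 3

bread bread; bread look; bread sit; ring ring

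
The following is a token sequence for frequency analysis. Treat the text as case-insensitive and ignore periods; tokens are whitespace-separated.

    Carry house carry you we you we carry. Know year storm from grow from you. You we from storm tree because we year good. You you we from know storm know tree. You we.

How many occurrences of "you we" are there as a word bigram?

Scanning the 33 overlapping bigram windows for "you we":
  position 4–5: you we
  position 6–7: you we
  position 16–17: you we
  position 26–27: you we
  position 33–34: you we

5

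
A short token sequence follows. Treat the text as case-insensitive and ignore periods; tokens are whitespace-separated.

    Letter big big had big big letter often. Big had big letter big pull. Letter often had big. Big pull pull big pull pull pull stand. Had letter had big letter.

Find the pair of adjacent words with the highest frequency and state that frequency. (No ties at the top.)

"had big", 4 times

Bigram frequencies (highest first):
  had big: 4
  big big: 3
  big letter: 3
  big pull: 3
  pull pull: 3
  letter big: 2
  … (10 more, each ≤ 2)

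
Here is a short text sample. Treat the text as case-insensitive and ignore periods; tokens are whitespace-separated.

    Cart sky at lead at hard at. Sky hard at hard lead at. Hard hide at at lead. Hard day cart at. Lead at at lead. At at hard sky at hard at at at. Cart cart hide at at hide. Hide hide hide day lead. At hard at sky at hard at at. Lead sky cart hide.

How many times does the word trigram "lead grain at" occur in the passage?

Scanning the 56 overlapping trigram windows for "lead grain at":
  (none found)

0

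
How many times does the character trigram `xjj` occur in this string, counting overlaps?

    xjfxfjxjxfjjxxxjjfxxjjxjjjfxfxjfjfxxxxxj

3

Sliding a length-3 window over the 40 characters (38 positions):
  position 15–17: xjj
  position 20–22: xjj
  position 23–25: xjj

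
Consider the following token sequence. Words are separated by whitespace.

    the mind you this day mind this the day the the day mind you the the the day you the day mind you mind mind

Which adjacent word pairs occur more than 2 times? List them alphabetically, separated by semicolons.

day mind; mind you; the day; the the

Bigram counts meeting the condition (more than 2 times):
  day mind: 3
  mind you: 3
  the day: 4
  the the: 3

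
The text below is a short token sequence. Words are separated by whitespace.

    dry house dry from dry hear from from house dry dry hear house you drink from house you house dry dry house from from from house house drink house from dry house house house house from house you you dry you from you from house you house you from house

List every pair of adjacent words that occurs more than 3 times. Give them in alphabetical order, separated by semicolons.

from house; house house; house you

Bigram counts meeting the condition (more than 3 times):
  from house: 6
  house house: 4
  house you: 5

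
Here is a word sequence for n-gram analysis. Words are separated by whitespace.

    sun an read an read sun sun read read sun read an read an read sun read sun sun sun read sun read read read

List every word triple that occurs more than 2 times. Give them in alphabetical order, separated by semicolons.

Trigram counts meeting the condition (more than 2 times):
  read an read: 3
  read sun read: 3

read an read; read sun read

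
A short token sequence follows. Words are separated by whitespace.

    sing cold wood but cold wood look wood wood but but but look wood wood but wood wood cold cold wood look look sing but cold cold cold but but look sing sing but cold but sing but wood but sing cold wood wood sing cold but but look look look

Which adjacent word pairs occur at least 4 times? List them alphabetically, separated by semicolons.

Bigram counts meeting the condition (at least 4 times):
  but but: 4
  cold wood: 4
  wood but: 4
  wood wood: 4

but but; cold wood; wood but; wood wood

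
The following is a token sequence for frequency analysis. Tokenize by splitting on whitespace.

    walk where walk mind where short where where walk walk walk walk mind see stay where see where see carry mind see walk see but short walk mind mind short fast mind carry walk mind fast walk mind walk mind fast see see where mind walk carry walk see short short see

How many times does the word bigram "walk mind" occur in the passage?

6

Scanning the 51 overlapping bigram windows for "walk mind":
  position 3–4: walk mind
  position 12–13: walk mind
  position 27–28: walk mind
  position 34–35: walk mind
  position 37–38: walk mind
  position 39–40: walk mind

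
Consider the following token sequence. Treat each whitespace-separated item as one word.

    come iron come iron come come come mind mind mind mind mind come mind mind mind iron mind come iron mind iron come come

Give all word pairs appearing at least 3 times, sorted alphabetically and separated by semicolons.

Bigram counts meeting the condition (at least 3 times):
  come come: 3
  come iron: 3
  iron come: 3
  mind mind: 6

come come; come iron; iron come; mind mind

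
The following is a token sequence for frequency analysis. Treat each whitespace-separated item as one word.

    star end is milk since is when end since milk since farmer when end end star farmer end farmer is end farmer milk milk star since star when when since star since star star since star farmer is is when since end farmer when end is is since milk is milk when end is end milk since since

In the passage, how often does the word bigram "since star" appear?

Scanning the 57 overlapping bigram windows for "since star":
  position 26–27: since star
  position 30–31: since star
  position 32–33: since star
  position 35–36: since star

4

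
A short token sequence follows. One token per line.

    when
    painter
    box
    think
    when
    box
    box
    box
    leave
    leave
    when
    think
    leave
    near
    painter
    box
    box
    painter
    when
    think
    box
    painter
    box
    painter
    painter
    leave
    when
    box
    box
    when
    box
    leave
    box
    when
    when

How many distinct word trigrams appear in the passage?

35 tokens → 33 trigram windows in total.
Repeated trigrams (each contributes count−1 duplicates):
  when box box: 2
1 duplicate windows → 33 − 1 = 32 distinct.

32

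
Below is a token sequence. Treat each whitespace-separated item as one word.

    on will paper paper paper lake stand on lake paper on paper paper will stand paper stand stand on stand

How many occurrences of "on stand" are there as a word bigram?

1

Scanning the 19 overlapping bigram windows for "on stand":
  position 19–20: on stand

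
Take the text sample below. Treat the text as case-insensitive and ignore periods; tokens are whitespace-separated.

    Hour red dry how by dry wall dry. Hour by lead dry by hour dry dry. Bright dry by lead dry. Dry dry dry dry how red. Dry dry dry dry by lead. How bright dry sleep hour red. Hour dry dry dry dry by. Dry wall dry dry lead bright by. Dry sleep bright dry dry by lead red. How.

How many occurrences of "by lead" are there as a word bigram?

4

Scanning the 60 overlapping bigram windows for "by lead":
  position 10–11: by lead
  position 19–20: by lead
  position 32–33: by lead
  position 58–59: by lead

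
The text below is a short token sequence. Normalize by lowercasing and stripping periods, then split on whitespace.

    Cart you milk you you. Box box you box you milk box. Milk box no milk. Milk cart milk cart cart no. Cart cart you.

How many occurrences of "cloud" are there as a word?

0

Scanning the 25 tokens for "cloud":
  (none found)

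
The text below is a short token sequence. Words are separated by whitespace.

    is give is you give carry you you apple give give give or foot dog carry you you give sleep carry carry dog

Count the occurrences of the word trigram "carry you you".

Scanning the 21 overlapping trigram windows for "carry you you":
  position 6–8: carry you you
  position 16–18: carry you you

2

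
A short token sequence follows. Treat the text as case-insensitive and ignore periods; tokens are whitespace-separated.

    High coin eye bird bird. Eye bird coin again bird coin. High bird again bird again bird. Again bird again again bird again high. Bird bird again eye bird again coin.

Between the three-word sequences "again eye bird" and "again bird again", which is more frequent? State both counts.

"again eye bird": 1 occurrence
"again bird again": 4 occurrences

"again bird again" (4 vs 1)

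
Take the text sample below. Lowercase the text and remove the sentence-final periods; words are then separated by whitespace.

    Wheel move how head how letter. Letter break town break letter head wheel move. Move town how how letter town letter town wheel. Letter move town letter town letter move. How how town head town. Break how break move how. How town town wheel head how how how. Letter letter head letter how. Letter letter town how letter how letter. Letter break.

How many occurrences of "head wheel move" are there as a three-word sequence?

1

Scanning the 60 overlapping trigram windows for "head wheel move":
  position 12–14: head wheel move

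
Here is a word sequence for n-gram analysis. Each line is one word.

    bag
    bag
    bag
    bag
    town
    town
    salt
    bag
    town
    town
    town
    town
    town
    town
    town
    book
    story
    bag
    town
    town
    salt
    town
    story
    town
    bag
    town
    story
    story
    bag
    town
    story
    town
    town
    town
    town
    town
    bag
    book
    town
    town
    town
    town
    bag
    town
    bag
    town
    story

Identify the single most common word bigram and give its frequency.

Bigram frequencies (highest first):
  town town: 15
  bag town: 7
  town story: 4
  town bag: 4
  bag bag: 3
  town salt: 2
  … (9 more, each ≤ 2)

"town town", 15 times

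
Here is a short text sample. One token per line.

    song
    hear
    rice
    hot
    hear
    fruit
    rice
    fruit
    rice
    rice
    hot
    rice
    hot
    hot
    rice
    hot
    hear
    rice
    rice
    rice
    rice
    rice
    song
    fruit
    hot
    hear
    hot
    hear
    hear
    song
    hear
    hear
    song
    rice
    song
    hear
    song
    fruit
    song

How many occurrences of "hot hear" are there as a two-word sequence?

4

Scanning the 38 overlapping bigram windows for "hot hear":
  position 4–5: hot hear
  position 16–17: hot hear
  position 25–26: hot hear
  position 27–28: hot hear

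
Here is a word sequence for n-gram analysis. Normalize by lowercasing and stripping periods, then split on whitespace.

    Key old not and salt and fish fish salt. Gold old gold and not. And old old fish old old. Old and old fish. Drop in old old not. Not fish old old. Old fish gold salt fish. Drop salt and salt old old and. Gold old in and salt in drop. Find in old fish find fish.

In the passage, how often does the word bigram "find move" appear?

Scanning the 57 overlapping bigram windows for "find move":
  (none found)

0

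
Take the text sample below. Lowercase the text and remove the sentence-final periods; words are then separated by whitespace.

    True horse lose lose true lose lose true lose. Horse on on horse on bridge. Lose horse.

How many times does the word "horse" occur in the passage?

4

Scanning the 17 tokens for "horse":
  position 2: horse
  position 10: horse
  position 13: horse
  position 17: horse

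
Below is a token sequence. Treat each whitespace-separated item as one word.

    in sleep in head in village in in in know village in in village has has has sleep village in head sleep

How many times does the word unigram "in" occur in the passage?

9

Scanning the 22 tokens for "in":
  position 1: in
  position 3: in
  position 5: in
  position 7: in
  position 8: in
  position 9: in
  position 12: in
  position 13: in
  position 20: in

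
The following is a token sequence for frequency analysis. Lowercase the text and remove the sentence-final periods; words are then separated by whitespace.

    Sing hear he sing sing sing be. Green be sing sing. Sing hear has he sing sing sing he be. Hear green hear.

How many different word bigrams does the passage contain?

15

23 tokens → 22 bigram windows in total.
Repeated bigrams (each contributes count−1 duplicates):
  sing sing: 6
  he sing: 2
  sing hear: 2
7 duplicate windows → 22 − 7 = 15 distinct.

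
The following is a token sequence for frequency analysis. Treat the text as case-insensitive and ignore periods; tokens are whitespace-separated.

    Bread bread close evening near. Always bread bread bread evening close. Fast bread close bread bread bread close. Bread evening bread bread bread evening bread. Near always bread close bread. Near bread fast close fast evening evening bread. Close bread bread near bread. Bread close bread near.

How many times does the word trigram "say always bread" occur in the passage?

0

Scanning the 45 overlapping trigram windows for "say always bread":
  (none found)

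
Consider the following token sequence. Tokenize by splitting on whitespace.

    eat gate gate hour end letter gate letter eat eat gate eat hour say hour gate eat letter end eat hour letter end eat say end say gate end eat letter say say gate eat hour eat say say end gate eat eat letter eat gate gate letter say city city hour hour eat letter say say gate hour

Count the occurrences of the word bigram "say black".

Scanning the 58 overlapping bigram windows for "say black":
  (none found)

0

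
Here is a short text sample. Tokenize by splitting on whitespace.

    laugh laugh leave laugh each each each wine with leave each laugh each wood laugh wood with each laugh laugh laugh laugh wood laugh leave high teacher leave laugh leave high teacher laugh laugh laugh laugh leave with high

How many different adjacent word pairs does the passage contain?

39 tokens → 38 bigram windows in total.
Repeated bigrams (each contributes count−1 duplicates):
  laugh laugh: 7
  laugh leave: 4
  each each: 2
  each laugh: 2
  high teacher: 2
  laugh each: 2
  laugh wood: 2
  leave high: 2
  … (2 more repeated)
17 duplicate windows → 38 − 17 = 21 distinct.

21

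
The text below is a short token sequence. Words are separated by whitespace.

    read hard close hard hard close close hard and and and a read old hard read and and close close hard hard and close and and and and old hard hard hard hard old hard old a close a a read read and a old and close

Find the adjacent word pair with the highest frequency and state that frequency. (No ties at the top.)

"and and", 6 times

Bigram frequencies (highest first):
  and and: 6
  hard hard: 5
  close hard: 3
  old hard: 3
  and close: 3
  hard close: 2
  … (18 more, each ≤ 2)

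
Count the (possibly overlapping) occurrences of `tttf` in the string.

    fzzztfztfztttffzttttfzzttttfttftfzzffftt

3

Sliding a length-4 window over the 40 characters (37 positions):
  position 11–14: tttf
  position 18–21: tttf
  position 25–28: tttf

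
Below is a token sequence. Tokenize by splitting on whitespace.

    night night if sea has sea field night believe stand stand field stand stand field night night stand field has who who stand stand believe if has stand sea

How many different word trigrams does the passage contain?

26

29 tokens → 27 trigram windows in total.
Repeated trigrams (each contributes count−1 duplicates):
  stand stand field: 2
1 duplicate windows → 27 − 1 = 26 distinct.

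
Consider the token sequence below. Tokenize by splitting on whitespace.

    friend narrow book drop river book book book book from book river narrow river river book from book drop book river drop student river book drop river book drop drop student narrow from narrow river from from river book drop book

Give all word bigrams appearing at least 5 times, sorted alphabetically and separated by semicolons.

book drop; river book

Bigram counts meeting the condition (at least 5 times):
  book drop: 5
  river book: 5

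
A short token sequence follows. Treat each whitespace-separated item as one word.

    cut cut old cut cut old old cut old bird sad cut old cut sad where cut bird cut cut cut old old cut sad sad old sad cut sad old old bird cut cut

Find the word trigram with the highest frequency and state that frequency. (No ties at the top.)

"cut cut old", 3 times

Trigram frequencies (highest first):
  cut cut old: 3
  cut old cut: 2
  cut old old: 2
  old old cut: 2
  old cut sad: 2
  bird cut cut: 2
  … (20 more, each ≤ 1)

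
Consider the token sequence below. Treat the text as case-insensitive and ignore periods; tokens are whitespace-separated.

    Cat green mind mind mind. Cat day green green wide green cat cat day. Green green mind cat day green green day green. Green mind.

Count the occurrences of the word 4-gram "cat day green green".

3

Scanning the 22 overlapping 4-gram windows for "cat day green green":
  position 6–9: cat day green green
  position 13–16: cat day green green
  position 18–21: cat day green green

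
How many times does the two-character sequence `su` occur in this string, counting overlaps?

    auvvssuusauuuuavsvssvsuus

2

Sliding a length-2 window over the 25 characters (24 positions):
  position 6–7: su
  position 22–23: su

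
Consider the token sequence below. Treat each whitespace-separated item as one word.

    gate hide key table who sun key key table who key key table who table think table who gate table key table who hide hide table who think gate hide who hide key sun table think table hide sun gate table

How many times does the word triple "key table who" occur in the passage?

4

Scanning the 39 overlapping trigram windows for "key table who":
  position 3–5: key table who
  position 8–10: key table who
  position 12–14: key table who
  position 21–23: key table who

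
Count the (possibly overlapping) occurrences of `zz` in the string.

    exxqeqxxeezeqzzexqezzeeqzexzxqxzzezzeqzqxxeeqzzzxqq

Sliding a length-2 window over the 51 characters (50 positions):
  position 14–15: zz
  position 20–21: zz
  position 32–33: zz
  position 35–36: zz
  position 46–47: zz
  position 47–48: zz

6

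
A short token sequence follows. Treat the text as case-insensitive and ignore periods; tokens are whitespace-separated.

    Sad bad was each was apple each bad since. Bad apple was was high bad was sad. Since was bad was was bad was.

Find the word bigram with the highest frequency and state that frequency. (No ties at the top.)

Bigram frequencies (highest first):
  bad was: 4
  was was: 2
  was bad: 2
  sad bad: 1
  was each: 1
  each was: 1
  … (12 more, each ≤ 1)

"bad was", 4 times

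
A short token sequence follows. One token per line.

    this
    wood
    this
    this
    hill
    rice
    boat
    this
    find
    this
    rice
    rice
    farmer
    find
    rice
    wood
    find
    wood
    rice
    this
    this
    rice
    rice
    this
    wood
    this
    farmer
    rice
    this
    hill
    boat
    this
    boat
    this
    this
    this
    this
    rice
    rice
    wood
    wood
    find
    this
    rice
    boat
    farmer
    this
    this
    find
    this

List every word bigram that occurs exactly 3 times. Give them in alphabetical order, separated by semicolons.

Bigram counts meeting the condition (exactly 3 times):
  boat this: 3
  find this: 3
  rice rice: 3
  rice this: 3

boat this; find this; rice rice; rice this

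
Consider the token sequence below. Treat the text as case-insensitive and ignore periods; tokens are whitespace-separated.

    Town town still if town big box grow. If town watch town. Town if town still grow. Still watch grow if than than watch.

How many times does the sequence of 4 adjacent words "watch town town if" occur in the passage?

Scanning the 21 overlapping 4-gram windows for "watch town town if":
  position 11–14: watch town town if

1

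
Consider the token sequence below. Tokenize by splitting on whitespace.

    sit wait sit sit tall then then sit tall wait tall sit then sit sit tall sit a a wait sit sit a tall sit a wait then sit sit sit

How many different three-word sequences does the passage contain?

25

31 tokens → 29 trigram windows in total.
Repeated trigrams (each contributes count−1 duplicates):
  sit sit tall: 2
  tall sit a: 2
  then sit sit: 2
  wait sit sit: 2
4 duplicate windows → 29 − 4 = 25 distinct.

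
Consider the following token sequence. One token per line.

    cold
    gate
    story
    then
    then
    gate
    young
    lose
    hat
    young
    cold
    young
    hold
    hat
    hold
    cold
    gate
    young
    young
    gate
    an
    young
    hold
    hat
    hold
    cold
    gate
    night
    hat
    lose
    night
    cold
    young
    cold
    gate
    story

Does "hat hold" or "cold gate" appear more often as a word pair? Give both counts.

"hat hold": 2 occurrences
"cold gate": 4 occurrences

"cold gate" (4 vs 2)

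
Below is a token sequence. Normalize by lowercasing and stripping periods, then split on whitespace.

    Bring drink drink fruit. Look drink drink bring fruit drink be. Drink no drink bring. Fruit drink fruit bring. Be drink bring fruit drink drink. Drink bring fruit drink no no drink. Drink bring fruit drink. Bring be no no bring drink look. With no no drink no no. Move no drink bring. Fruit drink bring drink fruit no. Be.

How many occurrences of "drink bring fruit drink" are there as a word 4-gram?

Scanning the 57 overlapping 4-gram windows for "drink bring fruit drink":
  position 7–10: drink bring fruit drink
  position 14–17: drink bring fruit drink
  position 21–24: drink bring fruit drink
  position 26–29: drink bring fruit drink
  position 33–36: drink bring fruit drink
  position 52–55: drink bring fruit drink

6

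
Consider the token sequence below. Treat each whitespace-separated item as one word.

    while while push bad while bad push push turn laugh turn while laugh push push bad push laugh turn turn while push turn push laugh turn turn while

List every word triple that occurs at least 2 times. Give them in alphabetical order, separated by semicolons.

Trigram counts meeting the condition (at least 2 times):
  laugh turn turn: 2
  push laugh turn: 2
  turn turn while: 2

laugh turn turn; push laugh turn; turn turn while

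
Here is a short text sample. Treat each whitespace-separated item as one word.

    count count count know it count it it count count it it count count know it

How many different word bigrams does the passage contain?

6

16 tokens → 15 bigram windows in total.
Repeated bigrams (each contributes count−1 duplicates):
  count count: 4
  it count: 3
  count it: 2
  count know: 2
  it it: 2
  know it: 2
9 duplicate windows → 15 − 9 = 6 distinct.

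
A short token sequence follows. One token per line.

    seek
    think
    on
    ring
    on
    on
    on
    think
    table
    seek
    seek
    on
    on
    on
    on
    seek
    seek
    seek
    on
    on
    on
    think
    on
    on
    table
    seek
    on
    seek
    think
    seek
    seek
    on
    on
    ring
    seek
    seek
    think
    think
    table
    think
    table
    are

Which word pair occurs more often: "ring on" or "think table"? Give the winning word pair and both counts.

"think table" (3 vs 1)

"ring on": 1 occurrence
"think table": 3 occurrences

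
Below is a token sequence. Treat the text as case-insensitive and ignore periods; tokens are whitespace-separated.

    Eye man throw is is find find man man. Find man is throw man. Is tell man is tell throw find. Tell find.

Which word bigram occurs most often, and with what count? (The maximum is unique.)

Bigram frequencies (highest first):
  man is: 3
  find man: 2
  is tell: 2
  eye man: 1
  man throw: 1
  throw is: 1
  … (12 more, each ≤ 1)

"man is", 3 times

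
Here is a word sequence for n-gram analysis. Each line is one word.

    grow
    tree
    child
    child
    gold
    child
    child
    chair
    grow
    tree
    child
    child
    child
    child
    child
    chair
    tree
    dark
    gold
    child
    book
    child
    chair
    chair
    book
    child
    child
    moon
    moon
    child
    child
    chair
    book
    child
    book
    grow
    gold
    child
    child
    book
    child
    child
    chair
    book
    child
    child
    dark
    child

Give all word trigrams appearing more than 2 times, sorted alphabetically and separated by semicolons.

book child child; chair book child; child child chair; child child child

Trigram counts meeting the condition (more than 2 times):
  book child child: 3
  chair book child: 3
  child child chair: 4
  child child child: 3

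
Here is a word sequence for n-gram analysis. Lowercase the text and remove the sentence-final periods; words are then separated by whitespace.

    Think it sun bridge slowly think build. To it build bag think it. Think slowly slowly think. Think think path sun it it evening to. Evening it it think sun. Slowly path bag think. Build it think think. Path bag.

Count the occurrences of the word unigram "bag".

3

Scanning the 40 tokens for "bag":
  position 11: bag
  position 33: bag
  position 40: bag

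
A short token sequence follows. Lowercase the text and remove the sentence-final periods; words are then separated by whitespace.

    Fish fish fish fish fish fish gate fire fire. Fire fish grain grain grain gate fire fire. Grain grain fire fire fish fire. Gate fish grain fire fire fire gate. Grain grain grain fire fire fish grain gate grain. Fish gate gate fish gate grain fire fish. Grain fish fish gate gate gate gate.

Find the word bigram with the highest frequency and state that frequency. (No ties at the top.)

Bigram frequencies (highest first):
  fire fire: 7
  fish fish: 6
  grain grain: 5
  fish gate: 4
  fire fish: 4
  fish grain: 4
  … (10 more, each ≤ 4)

"fire fire", 7 times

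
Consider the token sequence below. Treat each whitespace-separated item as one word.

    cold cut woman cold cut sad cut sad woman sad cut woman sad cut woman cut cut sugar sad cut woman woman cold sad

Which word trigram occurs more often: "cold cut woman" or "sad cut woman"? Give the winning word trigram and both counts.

"sad cut woman" (3 vs 1)

"cold cut woman": 1 occurrence
"sad cut woman": 3 occurrences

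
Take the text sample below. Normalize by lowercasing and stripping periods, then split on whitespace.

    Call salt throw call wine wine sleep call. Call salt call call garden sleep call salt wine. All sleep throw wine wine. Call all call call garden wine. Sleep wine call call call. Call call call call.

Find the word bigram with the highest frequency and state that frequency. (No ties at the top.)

"call call", 9 times

Bigram frequencies (highest first):
  call call: 9
  call salt: 3
  wine wine: 2
  wine sleep: 2
  sleep call: 2
  call garden: 2
  … (15 more, each ≤ 2)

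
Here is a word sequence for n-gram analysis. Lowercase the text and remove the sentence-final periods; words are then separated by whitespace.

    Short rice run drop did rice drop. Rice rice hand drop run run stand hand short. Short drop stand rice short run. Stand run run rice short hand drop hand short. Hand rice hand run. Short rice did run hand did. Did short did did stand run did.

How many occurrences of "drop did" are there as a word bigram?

1

Scanning the 47 overlapping bigram windows for "drop did":
  position 4–5: drop did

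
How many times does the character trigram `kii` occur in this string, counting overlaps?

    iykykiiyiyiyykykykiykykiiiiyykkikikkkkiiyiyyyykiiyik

Sliding a length-3 window over the 52 characters (50 positions):
  position 5–7: kii
  position 23–25: kii
  position 38–40: kii
  position 47–49: kii

4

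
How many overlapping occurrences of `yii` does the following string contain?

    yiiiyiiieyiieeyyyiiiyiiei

Sliding a length-3 window over the 25 characters (23 positions):
  position 1–3: yii
  position 5–7: yii
  position 10–12: yii
  position 17–19: yii
  position 21–23: yii

5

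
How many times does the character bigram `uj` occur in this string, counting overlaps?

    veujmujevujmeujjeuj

Sliding a length-2 window over the 19 characters (18 positions):
  position 3–4: uj
  position 6–7: uj
  position 10–11: uj
  position 14–15: uj
  position 18–19: uj

5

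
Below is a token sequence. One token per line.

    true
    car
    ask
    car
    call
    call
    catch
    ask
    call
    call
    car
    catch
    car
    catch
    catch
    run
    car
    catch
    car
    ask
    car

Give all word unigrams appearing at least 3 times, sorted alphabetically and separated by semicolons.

ask; call; car; catch

Unigram counts meeting the condition (at least 3 times):
  ask: 3
  call: 4
  car: 7
  catch: 5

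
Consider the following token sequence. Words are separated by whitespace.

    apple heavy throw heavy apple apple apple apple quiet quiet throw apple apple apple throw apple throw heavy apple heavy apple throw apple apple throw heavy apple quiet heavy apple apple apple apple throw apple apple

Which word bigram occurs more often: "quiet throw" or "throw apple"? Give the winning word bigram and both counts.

"quiet throw": 1 occurrence
"throw apple": 4 occurrences

"throw apple" (4 vs 1)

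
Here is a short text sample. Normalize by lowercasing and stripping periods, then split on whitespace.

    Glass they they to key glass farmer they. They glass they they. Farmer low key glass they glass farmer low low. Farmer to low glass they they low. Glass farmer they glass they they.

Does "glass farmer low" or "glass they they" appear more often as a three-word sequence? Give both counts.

"glass farmer low": 1 occurrence
"glass they they": 4 occurrences

"glass they they" (4 vs 1)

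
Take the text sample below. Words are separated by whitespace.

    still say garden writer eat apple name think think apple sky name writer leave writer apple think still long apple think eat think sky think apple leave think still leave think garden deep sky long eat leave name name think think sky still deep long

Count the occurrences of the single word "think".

10

Scanning the 45 tokens for "think":
  position 8: think
  position 9: think
  position 17: think
  position 21: think
  position 23: think
  position 25: think
  position 28: think
  position 31: think
  position 40: think
  position 41: think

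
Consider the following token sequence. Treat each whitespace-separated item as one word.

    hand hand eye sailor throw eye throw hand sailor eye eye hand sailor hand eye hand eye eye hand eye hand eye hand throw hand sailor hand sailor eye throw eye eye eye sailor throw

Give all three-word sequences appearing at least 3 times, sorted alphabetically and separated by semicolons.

eye hand eye; hand eye hand

Trigram counts meeting the condition (at least 3 times):
  eye hand eye: 3
  hand eye hand: 3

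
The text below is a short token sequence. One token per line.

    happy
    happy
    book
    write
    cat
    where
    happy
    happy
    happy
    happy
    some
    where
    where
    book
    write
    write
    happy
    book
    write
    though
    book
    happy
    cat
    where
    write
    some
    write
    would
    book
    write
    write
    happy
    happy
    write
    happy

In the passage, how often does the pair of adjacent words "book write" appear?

Scanning the 34 overlapping bigram windows for "book write":
  position 3–4: book write
  position 14–15: book write
  position 18–19: book write
  position 29–30: book write

4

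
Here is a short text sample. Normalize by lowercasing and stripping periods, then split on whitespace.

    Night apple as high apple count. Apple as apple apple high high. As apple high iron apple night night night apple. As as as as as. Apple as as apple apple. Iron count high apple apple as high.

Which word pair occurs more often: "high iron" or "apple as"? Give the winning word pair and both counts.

"apple as" (5 vs 1)

"high iron": 1 occurrence
"apple as": 5 occurrences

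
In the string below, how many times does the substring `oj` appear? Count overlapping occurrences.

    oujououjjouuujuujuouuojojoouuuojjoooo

3

Sliding a length-2 window over the 37 characters (36 positions):
  position 22–23: oj
  position 24–25: oj
  position 31–32: oj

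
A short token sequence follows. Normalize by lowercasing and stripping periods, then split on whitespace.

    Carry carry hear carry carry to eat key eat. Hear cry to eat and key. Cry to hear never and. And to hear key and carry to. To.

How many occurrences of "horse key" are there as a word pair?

Scanning the 27 overlapping bigram windows for "horse key":
  (none found)

0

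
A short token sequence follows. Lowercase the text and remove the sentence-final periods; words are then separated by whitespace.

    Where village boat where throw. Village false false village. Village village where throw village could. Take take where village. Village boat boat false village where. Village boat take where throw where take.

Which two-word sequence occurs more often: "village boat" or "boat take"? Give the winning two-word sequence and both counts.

"village boat": 3 occurrences
"boat take": 1 occurrence

"village boat" (3 vs 1)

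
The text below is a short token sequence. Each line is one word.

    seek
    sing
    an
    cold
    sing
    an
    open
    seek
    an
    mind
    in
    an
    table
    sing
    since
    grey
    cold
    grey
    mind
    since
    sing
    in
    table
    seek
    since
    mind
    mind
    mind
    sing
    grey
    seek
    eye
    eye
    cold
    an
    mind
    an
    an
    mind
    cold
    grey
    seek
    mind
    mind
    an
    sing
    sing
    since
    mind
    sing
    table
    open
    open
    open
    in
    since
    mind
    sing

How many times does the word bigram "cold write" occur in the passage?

0

Scanning the 57 overlapping bigram windows for "cold write":
  (none found)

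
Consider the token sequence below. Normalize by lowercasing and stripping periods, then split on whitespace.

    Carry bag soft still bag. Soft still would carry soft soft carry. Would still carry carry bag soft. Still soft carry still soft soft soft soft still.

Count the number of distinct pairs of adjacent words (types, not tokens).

15

27 tokens → 26 bigram windows in total.
Repeated bigrams (each contributes count−1 duplicates):
  soft soft: 4
  soft still: 4
  bag soft: 3
  carry bag: 2
  soft carry: 2
  still soft: 2
11 duplicate windows → 26 − 11 = 15 distinct.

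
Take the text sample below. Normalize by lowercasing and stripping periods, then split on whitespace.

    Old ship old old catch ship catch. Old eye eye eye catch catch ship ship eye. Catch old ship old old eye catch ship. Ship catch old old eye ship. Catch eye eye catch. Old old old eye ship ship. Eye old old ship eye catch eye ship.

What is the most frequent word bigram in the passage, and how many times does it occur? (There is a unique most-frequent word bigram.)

"old old", 6 times

Bigram frequencies (highest first):
  old old: 6
  eye catch: 5
  catch old: 4
  old eye: 4
  old ship: 3
  catch ship: 3
  … (10 more, each ≤ 3)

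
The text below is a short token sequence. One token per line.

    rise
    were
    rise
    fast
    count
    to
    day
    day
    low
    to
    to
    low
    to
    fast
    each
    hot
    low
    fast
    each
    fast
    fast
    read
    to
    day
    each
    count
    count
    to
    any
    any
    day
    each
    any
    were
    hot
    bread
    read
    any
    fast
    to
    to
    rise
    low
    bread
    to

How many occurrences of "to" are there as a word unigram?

9

Scanning the 45 tokens for "to":
  position 6: to
  position 10: to
  position 11: to
  position 13: to
  position 23: to
  position 28: to
  position 40: to
  position 41: to
  position 45: to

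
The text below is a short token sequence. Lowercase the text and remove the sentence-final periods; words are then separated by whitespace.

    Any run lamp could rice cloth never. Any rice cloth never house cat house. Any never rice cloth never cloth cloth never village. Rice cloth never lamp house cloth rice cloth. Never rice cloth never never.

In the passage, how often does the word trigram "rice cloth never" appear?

6

Scanning the 34 overlapping trigram windows for "rice cloth never":
  position 5–7: rice cloth never
  position 9–11: rice cloth never
  position 17–19: rice cloth never
  position 24–26: rice cloth never
  position 30–32: rice cloth never
  position 33–35: rice cloth never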